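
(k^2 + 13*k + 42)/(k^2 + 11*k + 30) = (k + 7)/(k + 5)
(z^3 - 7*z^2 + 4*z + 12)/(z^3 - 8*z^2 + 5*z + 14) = (z - 6)/(z - 7)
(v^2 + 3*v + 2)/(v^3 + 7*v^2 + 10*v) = (v + 1)/(v*(v + 5))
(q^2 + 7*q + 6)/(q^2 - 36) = (q + 1)/(q - 6)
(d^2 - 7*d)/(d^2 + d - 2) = d*(d - 7)/(d^2 + d - 2)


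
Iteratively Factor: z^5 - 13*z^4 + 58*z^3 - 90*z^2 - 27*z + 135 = (z - 3)*(z^4 - 10*z^3 + 28*z^2 - 6*z - 45) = (z - 3)^2*(z^3 - 7*z^2 + 7*z + 15) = (z - 5)*(z - 3)^2*(z^2 - 2*z - 3) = (z - 5)*(z - 3)^2*(z + 1)*(z - 3)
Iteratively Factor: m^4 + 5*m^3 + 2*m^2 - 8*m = (m + 4)*(m^3 + m^2 - 2*m) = m*(m + 4)*(m^2 + m - 2) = m*(m + 2)*(m + 4)*(m - 1)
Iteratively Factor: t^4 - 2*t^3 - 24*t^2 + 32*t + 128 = (t - 4)*(t^3 + 2*t^2 - 16*t - 32) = (t - 4)*(t + 2)*(t^2 - 16) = (t - 4)*(t + 2)*(t + 4)*(t - 4)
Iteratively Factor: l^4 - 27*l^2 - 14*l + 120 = (l + 4)*(l^3 - 4*l^2 - 11*l + 30) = (l - 2)*(l + 4)*(l^2 - 2*l - 15) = (l - 5)*(l - 2)*(l + 4)*(l + 3)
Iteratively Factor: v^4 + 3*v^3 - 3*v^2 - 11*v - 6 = (v + 1)*(v^3 + 2*v^2 - 5*v - 6) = (v + 1)^2*(v^2 + v - 6) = (v - 2)*(v + 1)^2*(v + 3)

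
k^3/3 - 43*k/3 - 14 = (k/3 + 1/3)*(k - 7)*(k + 6)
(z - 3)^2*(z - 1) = z^3 - 7*z^2 + 15*z - 9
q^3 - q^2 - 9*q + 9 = (q - 3)*(q - 1)*(q + 3)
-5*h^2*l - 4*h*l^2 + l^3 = l*(-5*h + l)*(h + l)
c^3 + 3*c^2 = c^2*(c + 3)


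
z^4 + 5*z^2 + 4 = (z - 2*I)*(z - I)*(z + I)*(z + 2*I)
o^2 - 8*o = o*(o - 8)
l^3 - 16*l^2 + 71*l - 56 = (l - 8)*(l - 7)*(l - 1)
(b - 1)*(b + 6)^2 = b^3 + 11*b^2 + 24*b - 36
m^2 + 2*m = m*(m + 2)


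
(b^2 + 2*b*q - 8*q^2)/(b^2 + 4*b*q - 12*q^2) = (b + 4*q)/(b + 6*q)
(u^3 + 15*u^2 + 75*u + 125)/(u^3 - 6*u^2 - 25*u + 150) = (u^2 + 10*u + 25)/(u^2 - 11*u + 30)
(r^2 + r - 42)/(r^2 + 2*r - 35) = (r - 6)/(r - 5)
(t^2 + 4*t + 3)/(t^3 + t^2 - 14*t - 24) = (t + 1)/(t^2 - 2*t - 8)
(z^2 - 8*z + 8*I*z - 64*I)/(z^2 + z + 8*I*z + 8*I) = (z - 8)/(z + 1)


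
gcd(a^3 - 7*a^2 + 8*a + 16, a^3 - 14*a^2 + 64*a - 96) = a^2 - 8*a + 16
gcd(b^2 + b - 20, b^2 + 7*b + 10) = b + 5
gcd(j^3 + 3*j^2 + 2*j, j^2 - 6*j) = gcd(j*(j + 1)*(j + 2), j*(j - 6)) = j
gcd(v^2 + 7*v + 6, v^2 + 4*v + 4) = 1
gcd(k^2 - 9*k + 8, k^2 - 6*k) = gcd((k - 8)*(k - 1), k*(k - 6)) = 1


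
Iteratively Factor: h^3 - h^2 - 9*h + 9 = (h - 1)*(h^2 - 9) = (h - 1)*(h + 3)*(h - 3)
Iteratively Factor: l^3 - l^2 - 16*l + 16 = (l - 1)*(l^2 - 16) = (l - 4)*(l - 1)*(l + 4)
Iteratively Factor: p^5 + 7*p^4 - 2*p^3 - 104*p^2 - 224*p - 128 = (p + 1)*(p^4 + 6*p^3 - 8*p^2 - 96*p - 128) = (p + 1)*(p + 4)*(p^3 + 2*p^2 - 16*p - 32) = (p - 4)*(p + 1)*(p + 4)*(p^2 + 6*p + 8) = (p - 4)*(p + 1)*(p + 4)^2*(p + 2)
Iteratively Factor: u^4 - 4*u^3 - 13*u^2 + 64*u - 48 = (u - 1)*(u^3 - 3*u^2 - 16*u + 48) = (u - 1)*(u + 4)*(u^2 - 7*u + 12) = (u - 4)*(u - 1)*(u + 4)*(u - 3)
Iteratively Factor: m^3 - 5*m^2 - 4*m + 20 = (m + 2)*(m^2 - 7*m + 10) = (m - 2)*(m + 2)*(m - 5)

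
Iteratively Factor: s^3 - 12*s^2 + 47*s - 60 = (s - 4)*(s^2 - 8*s + 15) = (s - 4)*(s - 3)*(s - 5)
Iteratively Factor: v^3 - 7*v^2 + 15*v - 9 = (v - 1)*(v^2 - 6*v + 9) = (v - 3)*(v - 1)*(v - 3)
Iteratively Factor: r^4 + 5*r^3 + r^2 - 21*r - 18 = (r + 3)*(r^3 + 2*r^2 - 5*r - 6) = (r + 3)^2*(r^2 - r - 2) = (r - 2)*(r + 3)^2*(r + 1)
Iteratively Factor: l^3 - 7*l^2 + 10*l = (l - 2)*(l^2 - 5*l) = (l - 5)*(l - 2)*(l)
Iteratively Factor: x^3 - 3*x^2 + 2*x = (x)*(x^2 - 3*x + 2) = x*(x - 1)*(x - 2)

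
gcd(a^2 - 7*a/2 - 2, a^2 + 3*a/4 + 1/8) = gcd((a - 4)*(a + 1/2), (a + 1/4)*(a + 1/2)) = a + 1/2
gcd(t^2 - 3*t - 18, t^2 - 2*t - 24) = t - 6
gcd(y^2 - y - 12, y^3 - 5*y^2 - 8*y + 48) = y^2 - y - 12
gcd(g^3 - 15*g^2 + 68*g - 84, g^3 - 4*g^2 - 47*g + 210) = g - 6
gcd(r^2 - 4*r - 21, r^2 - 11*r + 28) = r - 7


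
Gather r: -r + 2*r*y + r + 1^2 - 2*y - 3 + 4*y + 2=2*r*y + 2*y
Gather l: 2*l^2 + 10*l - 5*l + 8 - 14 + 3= 2*l^2 + 5*l - 3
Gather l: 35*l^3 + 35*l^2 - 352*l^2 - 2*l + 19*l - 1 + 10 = 35*l^3 - 317*l^2 + 17*l + 9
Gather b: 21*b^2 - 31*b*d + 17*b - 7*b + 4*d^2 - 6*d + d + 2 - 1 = 21*b^2 + b*(10 - 31*d) + 4*d^2 - 5*d + 1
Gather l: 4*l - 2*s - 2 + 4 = 4*l - 2*s + 2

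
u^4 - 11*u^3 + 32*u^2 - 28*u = u*(u - 7)*(u - 2)^2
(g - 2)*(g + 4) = g^2 + 2*g - 8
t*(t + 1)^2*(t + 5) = t^4 + 7*t^3 + 11*t^2 + 5*t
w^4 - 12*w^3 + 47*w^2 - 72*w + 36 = (w - 6)*(w - 3)*(w - 2)*(w - 1)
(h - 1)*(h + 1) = h^2 - 1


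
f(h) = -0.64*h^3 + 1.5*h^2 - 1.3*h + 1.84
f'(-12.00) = -313.78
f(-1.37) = 8.08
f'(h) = -1.92*h^2 + 3.0*h - 1.3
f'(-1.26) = -8.13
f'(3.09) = -10.36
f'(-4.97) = -63.64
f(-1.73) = 11.89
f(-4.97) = 123.92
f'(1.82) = -2.20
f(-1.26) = 7.14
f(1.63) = 0.93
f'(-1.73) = -12.24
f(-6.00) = 201.88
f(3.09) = -6.74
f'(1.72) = -1.82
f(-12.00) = 1339.36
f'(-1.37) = -9.01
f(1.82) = 0.58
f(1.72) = 0.78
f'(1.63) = -1.51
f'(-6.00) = -88.42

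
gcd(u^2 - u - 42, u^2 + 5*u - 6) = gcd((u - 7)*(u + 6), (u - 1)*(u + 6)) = u + 6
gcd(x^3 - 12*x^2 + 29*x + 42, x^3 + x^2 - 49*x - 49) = x^2 - 6*x - 7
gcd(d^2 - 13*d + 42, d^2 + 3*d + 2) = 1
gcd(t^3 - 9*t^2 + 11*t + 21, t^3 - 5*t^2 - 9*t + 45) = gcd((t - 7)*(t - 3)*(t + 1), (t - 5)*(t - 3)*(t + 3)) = t - 3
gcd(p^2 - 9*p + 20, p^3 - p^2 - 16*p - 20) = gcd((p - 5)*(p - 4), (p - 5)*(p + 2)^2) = p - 5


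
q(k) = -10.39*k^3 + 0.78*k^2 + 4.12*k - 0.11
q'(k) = -31.17*k^2 + 1.56*k + 4.12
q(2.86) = -225.01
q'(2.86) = -246.38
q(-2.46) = 149.15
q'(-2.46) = -188.35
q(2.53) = -152.95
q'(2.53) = -191.45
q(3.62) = -467.85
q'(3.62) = -398.70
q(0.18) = 0.60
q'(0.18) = 3.39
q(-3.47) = 429.10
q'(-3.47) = -376.61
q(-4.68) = 1062.70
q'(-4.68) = -685.88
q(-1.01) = 7.23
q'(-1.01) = -29.25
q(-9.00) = 7600.30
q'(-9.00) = -2534.69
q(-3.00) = 275.08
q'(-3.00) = -281.09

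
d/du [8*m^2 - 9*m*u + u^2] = -9*m + 2*u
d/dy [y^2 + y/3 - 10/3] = 2*y + 1/3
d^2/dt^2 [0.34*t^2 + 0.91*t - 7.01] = 0.680000000000000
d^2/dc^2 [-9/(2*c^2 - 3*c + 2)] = 18*(4*c^2 - 6*c - (4*c - 3)^2 + 4)/(2*c^2 - 3*c + 2)^3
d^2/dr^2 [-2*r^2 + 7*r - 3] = -4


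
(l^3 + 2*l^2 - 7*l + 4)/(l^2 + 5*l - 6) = (l^2 + 3*l - 4)/(l + 6)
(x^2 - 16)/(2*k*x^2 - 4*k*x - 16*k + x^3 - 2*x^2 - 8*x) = (x + 4)/(2*k*x + 4*k + x^2 + 2*x)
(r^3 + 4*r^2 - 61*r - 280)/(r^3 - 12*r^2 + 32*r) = (r^2 + 12*r + 35)/(r*(r - 4))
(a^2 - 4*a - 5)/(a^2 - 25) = (a + 1)/(a + 5)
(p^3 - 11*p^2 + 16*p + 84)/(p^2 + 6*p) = (p^3 - 11*p^2 + 16*p + 84)/(p*(p + 6))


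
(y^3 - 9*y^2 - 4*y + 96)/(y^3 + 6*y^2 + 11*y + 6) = (y^2 - 12*y + 32)/(y^2 + 3*y + 2)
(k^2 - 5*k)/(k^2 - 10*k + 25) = k/(k - 5)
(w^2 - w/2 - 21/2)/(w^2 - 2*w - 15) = (w - 7/2)/(w - 5)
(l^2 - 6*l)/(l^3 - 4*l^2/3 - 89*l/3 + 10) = 3*l/(3*l^2 + 14*l - 5)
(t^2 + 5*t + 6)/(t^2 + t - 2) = (t + 3)/(t - 1)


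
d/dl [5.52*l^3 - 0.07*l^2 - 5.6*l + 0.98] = 16.56*l^2 - 0.14*l - 5.6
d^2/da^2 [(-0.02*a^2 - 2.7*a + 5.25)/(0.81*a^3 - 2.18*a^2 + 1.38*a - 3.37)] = (-0.026244*a^6 - 10.62882*a^5 + 70.074396*a^4 - 168.838692*a^3 + 97.350612*a^2 + 110.23587*a - 82.710616)/(0.531441*a^9 - 4.290894*a^8 + 14.264586*a^7 - 31.614227*a^6 + 60.007104*a^5 - 83.103456*a^4 + 91.055187*a^3 - 93.52761*a^2 + 47.017566*a - 38.272753)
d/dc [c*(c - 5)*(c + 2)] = 3*c^2 - 6*c - 10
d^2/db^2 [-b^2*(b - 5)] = 10 - 6*b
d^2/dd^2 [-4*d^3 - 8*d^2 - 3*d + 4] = -24*d - 16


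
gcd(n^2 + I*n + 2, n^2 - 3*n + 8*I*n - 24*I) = 1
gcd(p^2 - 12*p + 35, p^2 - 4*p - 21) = p - 7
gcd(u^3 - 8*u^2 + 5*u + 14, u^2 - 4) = u - 2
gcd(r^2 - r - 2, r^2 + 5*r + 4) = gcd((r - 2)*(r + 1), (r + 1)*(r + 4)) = r + 1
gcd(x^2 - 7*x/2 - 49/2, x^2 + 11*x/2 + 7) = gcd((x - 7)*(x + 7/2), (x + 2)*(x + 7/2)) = x + 7/2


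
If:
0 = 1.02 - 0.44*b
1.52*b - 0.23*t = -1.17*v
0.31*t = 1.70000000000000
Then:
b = 2.32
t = 5.48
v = -1.93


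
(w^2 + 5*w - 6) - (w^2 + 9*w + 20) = -4*w - 26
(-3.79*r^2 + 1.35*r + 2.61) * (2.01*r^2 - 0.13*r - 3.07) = -7.6179*r^4 + 3.2062*r^3 + 16.7059*r^2 - 4.4838*r - 8.0127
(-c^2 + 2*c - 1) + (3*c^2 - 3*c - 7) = 2*c^2 - c - 8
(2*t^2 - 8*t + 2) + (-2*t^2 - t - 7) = -9*t - 5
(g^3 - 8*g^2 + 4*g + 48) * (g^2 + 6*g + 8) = g^5 - 2*g^4 - 36*g^3 + 8*g^2 + 320*g + 384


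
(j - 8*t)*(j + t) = j^2 - 7*j*t - 8*t^2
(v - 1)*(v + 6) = v^2 + 5*v - 6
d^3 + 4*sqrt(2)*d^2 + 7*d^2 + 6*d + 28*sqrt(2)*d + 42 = (d + 7)*(d + sqrt(2))*(d + 3*sqrt(2))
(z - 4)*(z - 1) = z^2 - 5*z + 4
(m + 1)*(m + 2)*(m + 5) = m^3 + 8*m^2 + 17*m + 10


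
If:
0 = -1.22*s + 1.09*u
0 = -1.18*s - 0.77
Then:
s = -0.65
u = -0.73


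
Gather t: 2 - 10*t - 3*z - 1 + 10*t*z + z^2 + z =t*(10*z - 10) + z^2 - 2*z + 1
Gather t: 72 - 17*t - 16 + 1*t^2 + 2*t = t^2 - 15*t + 56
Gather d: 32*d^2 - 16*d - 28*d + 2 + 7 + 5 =32*d^2 - 44*d + 14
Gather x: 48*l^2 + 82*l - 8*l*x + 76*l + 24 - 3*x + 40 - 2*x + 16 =48*l^2 + 158*l + x*(-8*l - 5) + 80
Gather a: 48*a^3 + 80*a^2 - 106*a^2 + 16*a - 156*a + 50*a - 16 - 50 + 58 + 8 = 48*a^3 - 26*a^2 - 90*a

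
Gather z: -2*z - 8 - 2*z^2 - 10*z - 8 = -2*z^2 - 12*z - 16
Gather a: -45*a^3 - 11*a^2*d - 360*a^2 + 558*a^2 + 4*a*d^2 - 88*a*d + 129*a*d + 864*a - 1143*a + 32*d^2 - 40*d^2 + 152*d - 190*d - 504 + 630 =-45*a^3 + a^2*(198 - 11*d) + a*(4*d^2 + 41*d - 279) - 8*d^2 - 38*d + 126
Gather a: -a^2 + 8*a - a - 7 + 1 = -a^2 + 7*a - 6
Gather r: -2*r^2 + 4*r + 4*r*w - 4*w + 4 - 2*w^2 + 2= -2*r^2 + r*(4*w + 4) - 2*w^2 - 4*w + 6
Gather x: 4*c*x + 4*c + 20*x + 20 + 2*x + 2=4*c + x*(4*c + 22) + 22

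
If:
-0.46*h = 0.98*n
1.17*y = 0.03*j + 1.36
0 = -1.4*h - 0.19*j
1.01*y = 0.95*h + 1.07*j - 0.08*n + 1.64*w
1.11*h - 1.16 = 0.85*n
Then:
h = 0.77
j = -5.66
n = -0.36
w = 3.86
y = 1.02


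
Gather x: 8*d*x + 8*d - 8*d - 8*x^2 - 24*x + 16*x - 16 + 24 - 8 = -8*x^2 + x*(8*d - 8)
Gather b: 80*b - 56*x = 80*b - 56*x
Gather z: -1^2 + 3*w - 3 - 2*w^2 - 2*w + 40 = -2*w^2 + w + 36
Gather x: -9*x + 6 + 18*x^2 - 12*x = 18*x^2 - 21*x + 6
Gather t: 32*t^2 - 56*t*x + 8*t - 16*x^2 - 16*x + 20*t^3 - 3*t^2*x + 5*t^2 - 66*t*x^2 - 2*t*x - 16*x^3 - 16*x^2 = 20*t^3 + t^2*(37 - 3*x) + t*(-66*x^2 - 58*x + 8) - 16*x^3 - 32*x^2 - 16*x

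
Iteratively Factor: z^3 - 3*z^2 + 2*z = (z)*(z^2 - 3*z + 2) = z*(z - 1)*(z - 2)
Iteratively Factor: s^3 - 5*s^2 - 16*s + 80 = (s - 5)*(s^2 - 16) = (s - 5)*(s + 4)*(s - 4)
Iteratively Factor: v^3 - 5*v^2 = (v)*(v^2 - 5*v) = v*(v - 5)*(v)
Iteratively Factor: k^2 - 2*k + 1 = (k - 1)*(k - 1)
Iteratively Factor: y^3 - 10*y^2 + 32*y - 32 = (y - 2)*(y^2 - 8*y + 16) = (y - 4)*(y - 2)*(y - 4)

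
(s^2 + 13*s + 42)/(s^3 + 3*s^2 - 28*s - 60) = (s + 7)/(s^2 - 3*s - 10)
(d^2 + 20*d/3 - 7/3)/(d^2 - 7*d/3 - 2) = (-3*d^2 - 20*d + 7)/(-3*d^2 + 7*d + 6)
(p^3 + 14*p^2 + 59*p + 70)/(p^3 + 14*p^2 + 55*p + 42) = (p^2 + 7*p + 10)/(p^2 + 7*p + 6)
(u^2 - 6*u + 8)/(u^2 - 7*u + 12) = (u - 2)/(u - 3)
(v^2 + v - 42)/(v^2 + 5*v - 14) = (v - 6)/(v - 2)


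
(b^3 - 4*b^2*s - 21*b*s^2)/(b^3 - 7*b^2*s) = (b + 3*s)/b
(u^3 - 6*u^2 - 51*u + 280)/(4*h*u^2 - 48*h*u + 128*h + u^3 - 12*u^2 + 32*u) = (u^2 + 2*u - 35)/(4*h*u - 16*h + u^2 - 4*u)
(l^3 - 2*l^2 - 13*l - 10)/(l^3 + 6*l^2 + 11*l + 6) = (l - 5)/(l + 3)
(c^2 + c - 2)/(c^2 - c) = (c + 2)/c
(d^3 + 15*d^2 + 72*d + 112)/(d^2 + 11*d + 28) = d + 4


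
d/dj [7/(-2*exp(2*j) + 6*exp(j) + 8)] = (7*exp(j) - 21/2)*exp(j)/(-exp(2*j) + 3*exp(j) + 4)^2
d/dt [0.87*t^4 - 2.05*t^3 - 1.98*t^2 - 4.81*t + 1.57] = 3.48*t^3 - 6.15*t^2 - 3.96*t - 4.81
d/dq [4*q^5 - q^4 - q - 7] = 20*q^4 - 4*q^3 - 1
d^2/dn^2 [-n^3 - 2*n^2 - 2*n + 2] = -6*n - 4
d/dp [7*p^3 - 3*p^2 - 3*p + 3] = 21*p^2 - 6*p - 3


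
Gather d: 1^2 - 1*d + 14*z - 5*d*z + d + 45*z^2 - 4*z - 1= -5*d*z + 45*z^2 + 10*z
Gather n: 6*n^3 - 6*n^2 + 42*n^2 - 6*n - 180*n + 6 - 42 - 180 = 6*n^3 + 36*n^2 - 186*n - 216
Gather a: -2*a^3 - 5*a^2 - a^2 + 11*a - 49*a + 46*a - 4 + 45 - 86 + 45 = -2*a^3 - 6*a^2 + 8*a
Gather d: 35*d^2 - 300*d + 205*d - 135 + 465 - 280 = 35*d^2 - 95*d + 50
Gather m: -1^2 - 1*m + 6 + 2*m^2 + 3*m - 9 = 2*m^2 + 2*m - 4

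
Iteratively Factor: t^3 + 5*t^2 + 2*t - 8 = (t + 2)*(t^2 + 3*t - 4) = (t - 1)*(t + 2)*(t + 4)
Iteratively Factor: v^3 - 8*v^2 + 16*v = (v - 4)*(v^2 - 4*v) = v*(v - 4)*(v - 4)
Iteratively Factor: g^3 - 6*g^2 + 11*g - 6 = (g - 2)*(g^2 - 4*g + 3) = (g - 2)*(g - 1)*(g - 3)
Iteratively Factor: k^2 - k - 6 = (k + 2)*(k - 3)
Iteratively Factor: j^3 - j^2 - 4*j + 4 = (j - 1)*(j^2 - 4) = (j - 2)*(j - 1)*(j + 2)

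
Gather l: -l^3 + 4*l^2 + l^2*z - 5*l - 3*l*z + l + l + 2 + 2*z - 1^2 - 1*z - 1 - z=-l^3 + l^2*(z + 4) + l*(-3*z - 3)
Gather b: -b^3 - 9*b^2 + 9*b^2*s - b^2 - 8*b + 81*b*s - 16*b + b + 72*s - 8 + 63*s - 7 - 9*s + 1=-b^3 + b^2*(9*s - 10) + b*(81*s - 23) + 126*s - 14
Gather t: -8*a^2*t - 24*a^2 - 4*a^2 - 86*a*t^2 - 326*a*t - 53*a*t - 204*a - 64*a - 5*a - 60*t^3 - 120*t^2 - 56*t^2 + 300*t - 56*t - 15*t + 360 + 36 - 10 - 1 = -28*a^2 - 273*a - 60*t^3 + t^2*(-86*a - 176) + t*(-8*a^2 - 379*a + 229) + 385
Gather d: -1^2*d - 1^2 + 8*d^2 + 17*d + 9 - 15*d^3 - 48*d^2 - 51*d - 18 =-15*d^3 - 40*d^2 - 35*d - 10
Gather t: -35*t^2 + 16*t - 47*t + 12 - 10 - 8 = -35*t^2 - 31*t - 6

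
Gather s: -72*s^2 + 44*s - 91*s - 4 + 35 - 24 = -72*s^2 - 47*s + 7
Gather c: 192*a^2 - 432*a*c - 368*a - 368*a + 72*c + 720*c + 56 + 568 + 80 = 192*a^2 - 736*a + c*(792 - 432*a) + 704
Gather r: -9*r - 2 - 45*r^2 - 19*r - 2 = -45*r^2 - 28*r - 4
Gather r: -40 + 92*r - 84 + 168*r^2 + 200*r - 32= 168*r^2 + 292*r - 156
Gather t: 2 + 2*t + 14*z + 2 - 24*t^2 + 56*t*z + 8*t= -24*t^2 + t*(56*z + 10) + 14*z + 4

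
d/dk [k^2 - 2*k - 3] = 2*k - 2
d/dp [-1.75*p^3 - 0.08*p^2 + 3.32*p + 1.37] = -5.25*p^2 - 0.16*p + 3.32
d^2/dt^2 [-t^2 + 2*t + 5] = -2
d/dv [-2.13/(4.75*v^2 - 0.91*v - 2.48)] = (20.235*v - 1.9383)/(-4.75*v^2 + 0.91*v + 2.48)^2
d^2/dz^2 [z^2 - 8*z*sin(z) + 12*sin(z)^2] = 8*z*sin(z) - 48*sin(z)^2 - 16*cos(z) + 26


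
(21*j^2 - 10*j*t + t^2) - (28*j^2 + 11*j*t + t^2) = -7*j^2 - 21*j*t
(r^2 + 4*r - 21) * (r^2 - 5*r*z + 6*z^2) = r^4 - 5*r^3*z + 4*r^3 + 6*r^2*z^2 - 20*r^2*z - 21*r^2 + 24*r*z^2 + 105*r*z - 126*z^2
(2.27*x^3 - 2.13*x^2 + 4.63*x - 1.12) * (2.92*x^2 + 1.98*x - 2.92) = 6.6284*x^5 - 1.725*x^4 + 2.6738*x^3 + 12.1166*x^2 - 15.7372*x + 3.2704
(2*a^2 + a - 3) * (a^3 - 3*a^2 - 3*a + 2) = 2*a^5 - 5*a^4 - 12*a^3 + 10*a^2 + 11*a - 6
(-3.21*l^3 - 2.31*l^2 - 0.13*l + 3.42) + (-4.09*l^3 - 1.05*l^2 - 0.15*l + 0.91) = -7.3*l^3 - 3.36*l^2 - 0.28*l + 4.33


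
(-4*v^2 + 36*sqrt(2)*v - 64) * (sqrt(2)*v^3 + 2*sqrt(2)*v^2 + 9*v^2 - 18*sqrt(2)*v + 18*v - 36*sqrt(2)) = -4*sqrt(2)*v^5 - 8*sqrt(2)*v^4 + 36*v^4 + 72*v^3 + 332*sqrt(2)*v^3 - 1872*v^2 + 664*sqrt(2)*v^2 - 3744*v + 1152*sqrt(2)*v + 2304*sqrt(2)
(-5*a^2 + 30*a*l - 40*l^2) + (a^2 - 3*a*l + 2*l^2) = -4*a^2 + 27*a*l - 38*l^2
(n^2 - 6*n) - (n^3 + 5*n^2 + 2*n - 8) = -n^3 - 4*n^2 - 8*n + 8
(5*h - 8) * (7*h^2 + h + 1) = 35*h^3 - 51*h^2 - 3*h - 8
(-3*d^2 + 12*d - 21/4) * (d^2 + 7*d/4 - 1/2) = -3*d^4 + 27*d^3/4 + 69*d^2/4 - 243*d/16 + 21/8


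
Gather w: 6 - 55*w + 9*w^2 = 9*w^2 - 55*w + 6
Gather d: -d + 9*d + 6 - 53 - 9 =8*d - 56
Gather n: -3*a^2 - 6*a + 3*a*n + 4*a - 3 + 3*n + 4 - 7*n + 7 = -3*a^2 - 2*a + n*(3*a - 4) + 8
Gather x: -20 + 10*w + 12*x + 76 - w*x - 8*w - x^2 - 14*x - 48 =2*w - x^2 + x*(-w - 2) + 8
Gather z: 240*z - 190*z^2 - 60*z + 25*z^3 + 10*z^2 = 25*z^3 - 180*z^2 + 180*z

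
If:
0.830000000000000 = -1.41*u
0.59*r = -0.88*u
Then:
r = 0.88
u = -0.59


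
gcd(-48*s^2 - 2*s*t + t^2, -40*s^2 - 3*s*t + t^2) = 8*s - t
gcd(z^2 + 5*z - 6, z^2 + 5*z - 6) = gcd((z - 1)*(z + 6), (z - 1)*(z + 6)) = z^2 + 5*z - 6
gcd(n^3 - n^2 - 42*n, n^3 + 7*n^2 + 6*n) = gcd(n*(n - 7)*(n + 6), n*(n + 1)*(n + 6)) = n^2 + 6*n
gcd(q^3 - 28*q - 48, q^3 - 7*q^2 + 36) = q^2 - 4*q - 12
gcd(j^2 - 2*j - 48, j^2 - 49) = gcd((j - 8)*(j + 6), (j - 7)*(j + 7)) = 1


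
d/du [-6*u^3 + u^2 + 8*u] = -18*u^2 + 2*u + 8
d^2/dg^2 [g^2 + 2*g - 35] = 2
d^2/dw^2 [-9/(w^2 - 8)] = 18*(-3*w^2 - 8)/(w^2 - 8)^3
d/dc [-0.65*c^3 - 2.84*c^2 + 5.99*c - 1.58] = -1.95*c^2 - 5.68*c + 5.99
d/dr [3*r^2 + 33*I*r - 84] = 6*r + 33*I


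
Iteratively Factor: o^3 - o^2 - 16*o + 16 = (o - 1)*(o^2 - 16) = (o - 1)*(o + 4)*(o - 4)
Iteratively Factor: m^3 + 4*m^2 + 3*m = (m)*(m^2 + 4*m + 3) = m*(m + 3)*(m + 1)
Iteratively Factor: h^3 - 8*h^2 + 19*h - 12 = (h - 4)*(h^2 - 4*h + 3) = (h - 4)*(h - 1)*(h - 3)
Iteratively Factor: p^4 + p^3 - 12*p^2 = (p)*(p^3 + p^2 - 12*p) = p*(p + 4)*(p^2 - 3*p) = p*(p - 3)*(p + 4)*(p)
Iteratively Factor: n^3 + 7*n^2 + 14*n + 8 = (n + 2)*(n^2 + 5*n + 4) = (n + 2)*(n + 4)*(n + 1)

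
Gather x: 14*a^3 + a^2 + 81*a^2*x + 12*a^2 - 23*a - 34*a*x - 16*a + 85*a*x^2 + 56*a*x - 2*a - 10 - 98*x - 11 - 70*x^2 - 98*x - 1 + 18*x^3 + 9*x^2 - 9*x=14*a^3 + 13*a^2 - 41*a + 18*x^3 + x^2*(85*a - 61) + x*(81*a^2 + 22*a - 205) - 22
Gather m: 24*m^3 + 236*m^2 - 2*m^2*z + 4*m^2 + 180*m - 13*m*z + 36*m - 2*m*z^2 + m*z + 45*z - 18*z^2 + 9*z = 24*m^3 + m^2*(240 - 2*z) + m*(-2*z^2 - 12*z + 216) - 18*z^2 + 54*z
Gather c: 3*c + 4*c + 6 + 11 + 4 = 7*c + 21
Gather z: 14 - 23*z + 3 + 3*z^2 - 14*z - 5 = 3*z^2 - 37*z + 12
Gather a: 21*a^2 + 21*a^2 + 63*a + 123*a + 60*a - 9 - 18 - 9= 42*a^2 + 246*a - 36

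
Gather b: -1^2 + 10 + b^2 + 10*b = b^2 + 10*b + 9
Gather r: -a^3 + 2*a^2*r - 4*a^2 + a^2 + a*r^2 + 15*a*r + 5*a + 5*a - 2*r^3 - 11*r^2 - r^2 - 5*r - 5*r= -a^3 - 3*a^2 + 10*a - 2*r^3 + r^2*(a - 12) + r*(2*a^2 + 15*a - 10)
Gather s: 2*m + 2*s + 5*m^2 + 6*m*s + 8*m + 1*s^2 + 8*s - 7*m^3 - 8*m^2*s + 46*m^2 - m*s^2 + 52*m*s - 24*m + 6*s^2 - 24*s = -7*m^3 + 51*m^2 - 14*m + s^2*(7 - m) + s*(-8*m^2 + 58*m - 14)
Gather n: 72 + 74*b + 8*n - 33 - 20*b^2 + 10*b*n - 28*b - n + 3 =-20*b^2 + 46*b + n*(10*b + 7) + 42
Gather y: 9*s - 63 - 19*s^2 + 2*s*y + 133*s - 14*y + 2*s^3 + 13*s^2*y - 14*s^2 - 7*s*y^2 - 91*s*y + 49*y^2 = 2*s^3 - 33*s^2 + 142*s + y^2*(49 - 7*s) + y*(13*s^2 - 89*s - 14) - 63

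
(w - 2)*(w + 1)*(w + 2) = w^3 + w^2 - 4*w - 4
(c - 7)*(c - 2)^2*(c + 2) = c^4 - 9*c^3 + 10*c^2 + 36*c - 56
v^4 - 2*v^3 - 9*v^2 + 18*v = v*(v - 3)*(v - 2)*(v + 3)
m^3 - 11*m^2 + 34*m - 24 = (m - 6)*(m - 4)*(m - 1)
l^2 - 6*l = l*(l - 6)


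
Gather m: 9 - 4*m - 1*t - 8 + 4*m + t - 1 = 0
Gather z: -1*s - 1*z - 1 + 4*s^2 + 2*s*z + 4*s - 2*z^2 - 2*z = 4*s^2 + 3*s - 2*z^2 + z*(2*s - 3) - 1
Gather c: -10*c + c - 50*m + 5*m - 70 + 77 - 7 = -9*c - 45*m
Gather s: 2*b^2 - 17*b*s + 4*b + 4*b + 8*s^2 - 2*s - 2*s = 2*b^2 + 8*b + 8*s^2 + s*(-17*b - 4)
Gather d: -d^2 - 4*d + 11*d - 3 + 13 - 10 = -d^2 + 7*d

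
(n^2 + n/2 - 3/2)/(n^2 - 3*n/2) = (2*n^2 + n - 3)/(n*(2*n - 3))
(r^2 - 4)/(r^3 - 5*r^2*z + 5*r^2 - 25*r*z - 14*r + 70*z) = (-r - 2)/(-r^2 + 5*r*z - 7*r + 35*z)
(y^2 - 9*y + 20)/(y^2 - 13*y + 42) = (y^2 - 9*y + 20)/(y^2 - 13*y + 42)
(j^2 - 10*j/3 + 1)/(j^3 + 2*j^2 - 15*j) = (j - 1/3)/(j*(j + 5))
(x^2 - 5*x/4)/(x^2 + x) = (x - 5/4)/(x + 1)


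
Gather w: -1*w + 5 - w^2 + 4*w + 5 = -w^2 + 3*w + 10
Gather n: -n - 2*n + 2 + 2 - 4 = -3*n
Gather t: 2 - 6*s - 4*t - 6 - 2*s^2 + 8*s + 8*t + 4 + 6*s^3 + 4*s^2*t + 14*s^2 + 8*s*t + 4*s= 6*s^3 + 12*s^2 + 6*s + t*(4*s^2 + 8*s + 4)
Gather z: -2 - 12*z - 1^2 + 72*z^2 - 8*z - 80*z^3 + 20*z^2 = -80*z^3 + 92*z^2 - 20*z - 3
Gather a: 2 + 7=9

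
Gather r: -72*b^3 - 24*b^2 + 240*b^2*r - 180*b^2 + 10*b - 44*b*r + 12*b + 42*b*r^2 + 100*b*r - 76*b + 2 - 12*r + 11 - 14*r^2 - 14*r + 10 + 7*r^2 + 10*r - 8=-72*b^3 - 204*b^2 - 54*b + r^2*(42*b - 7) + r*(240*b^2 + 56*b - 16) + 15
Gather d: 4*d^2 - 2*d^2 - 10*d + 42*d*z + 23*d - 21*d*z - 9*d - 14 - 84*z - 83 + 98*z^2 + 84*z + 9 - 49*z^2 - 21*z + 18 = 2*d^2 + d*(21*z + 4) + 49*z^2 - 21*z - 70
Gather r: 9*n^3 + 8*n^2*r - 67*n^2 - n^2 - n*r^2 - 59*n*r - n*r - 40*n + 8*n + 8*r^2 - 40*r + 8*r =9*n^3 - 68*n^2 - 32*n + r^2*(8 - n) + r*(8*n^2 - 60*n - 32)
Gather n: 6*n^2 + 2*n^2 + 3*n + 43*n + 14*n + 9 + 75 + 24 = 8*n^2 + 60*n + 108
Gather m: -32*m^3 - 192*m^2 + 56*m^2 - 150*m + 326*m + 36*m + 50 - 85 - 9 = -32*m^3 - 136*m^2 + 212*m - 44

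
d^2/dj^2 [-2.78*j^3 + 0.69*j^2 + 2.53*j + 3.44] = 1.38 - 16.68*j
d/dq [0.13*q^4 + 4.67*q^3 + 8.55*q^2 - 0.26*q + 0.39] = 0.52*q^3 + 14.01*q^2 + 17.1*q - 0.26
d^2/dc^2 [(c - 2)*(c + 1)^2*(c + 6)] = 12*c^2 + 36*c - 6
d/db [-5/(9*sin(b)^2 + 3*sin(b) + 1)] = 15*(6*sin(b) + 1)*cos(b)/(9*sin(b)^2 + 3*sin(b) + 1)^2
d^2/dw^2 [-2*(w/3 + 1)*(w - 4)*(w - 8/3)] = 44/9 - 4*w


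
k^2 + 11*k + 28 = (k + 4)*(k + 7)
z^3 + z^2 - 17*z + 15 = (z - 3)*(z - 1)*(z + 5)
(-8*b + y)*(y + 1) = -8*b*y - 8*b + y^2 + y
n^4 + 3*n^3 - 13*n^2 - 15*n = n*(n - 3)*(n + 1)*(n + 5)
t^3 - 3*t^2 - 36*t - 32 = (t - 8)*(t + 1)*(t + 4)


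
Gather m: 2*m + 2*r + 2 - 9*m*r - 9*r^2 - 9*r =m*(2 - 9*r) - 9*r^2 - 7*r + 2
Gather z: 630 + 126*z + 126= 126*z + 756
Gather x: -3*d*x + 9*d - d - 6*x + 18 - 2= 8*d + x*(-3*d - 6) + 16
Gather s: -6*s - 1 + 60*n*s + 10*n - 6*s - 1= 10*n + s*(60*n - 12) - 2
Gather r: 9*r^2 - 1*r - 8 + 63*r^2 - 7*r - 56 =72*r^2 - 8*r - 64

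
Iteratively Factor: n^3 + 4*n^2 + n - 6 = (n + 3)*(n^2 + n - 2) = (n + 2)*(n + 3)*(n - 1)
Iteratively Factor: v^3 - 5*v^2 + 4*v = (v - 1)*(v^2 - 4*v) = v*(v - 1)*(v - 4)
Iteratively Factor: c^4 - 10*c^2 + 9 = (c - 3)*(c^3 + 3*c^2 - c - 3) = (c - 3)*(c + 1)*(c^2 + 2*c - 3) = (c - 3)*(c + 1)*(c + 3)*(c - 1)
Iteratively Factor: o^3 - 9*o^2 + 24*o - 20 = (o - 2)*(o^2 - 7*o + 10) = (o - 5)*(o - 2)*(o - 2)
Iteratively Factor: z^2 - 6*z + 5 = (z - 1)*(z - 5)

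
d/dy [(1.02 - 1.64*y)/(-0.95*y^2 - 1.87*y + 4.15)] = (-1.558*y^2 + 1.938*y - 4.8986)/(0.9025*y^4 + 3.553*y^3 - 4.3881*y^2 - 15.521*y + 17.2225)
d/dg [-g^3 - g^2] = g*(-3*g - 2)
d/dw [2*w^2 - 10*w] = 4*w - 10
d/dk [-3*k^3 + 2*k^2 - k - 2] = -9*k^2 + 4*k - 1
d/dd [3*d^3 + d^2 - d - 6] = 9*d^2 + 2*d - 1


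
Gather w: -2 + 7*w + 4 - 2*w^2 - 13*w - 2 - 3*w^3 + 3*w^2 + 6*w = -3*w^3 + w^2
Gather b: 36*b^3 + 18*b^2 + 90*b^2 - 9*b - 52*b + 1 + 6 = 36*b^3 + 108*b^2 - 61*b + 7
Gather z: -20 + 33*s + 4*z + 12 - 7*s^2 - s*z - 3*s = -7*s^2 + 30*s + z*(4 - s) - 8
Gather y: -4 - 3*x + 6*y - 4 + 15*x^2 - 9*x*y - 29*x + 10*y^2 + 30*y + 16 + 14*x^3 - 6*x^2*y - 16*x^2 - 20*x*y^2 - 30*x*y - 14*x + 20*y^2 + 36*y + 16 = 14*x^3 - x^2 - 46*x + y^2*(30 - 20*x) + y*(-6*x^2 - 39*x + 72) + 24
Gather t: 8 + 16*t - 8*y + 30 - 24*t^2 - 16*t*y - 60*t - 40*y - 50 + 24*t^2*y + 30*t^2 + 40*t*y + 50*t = t^2*(24*y + 6) + t*(24*y + 6) - 48*y - 12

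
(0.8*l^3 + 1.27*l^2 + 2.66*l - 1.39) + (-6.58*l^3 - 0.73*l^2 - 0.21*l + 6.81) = -5.78*l^3 + 0.54*l^2 + 2.45*l + 5.42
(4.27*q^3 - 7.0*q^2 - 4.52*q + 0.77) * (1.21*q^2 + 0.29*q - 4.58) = 5.1667*q^5 - 7.2317*q^4 - 27.0558*q^3 + 31.6809*q^2 + 20.9249*q - 3.5266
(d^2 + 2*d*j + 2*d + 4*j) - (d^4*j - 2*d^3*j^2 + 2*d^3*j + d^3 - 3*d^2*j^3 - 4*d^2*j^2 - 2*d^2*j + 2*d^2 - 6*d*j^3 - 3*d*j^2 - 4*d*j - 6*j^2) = -d^4*j + 2*d^3*j^2 - 2*d^3*j - d^3 + 3*d^2*j^3 + 4*d^2*j^2 + 2*d^2*j - d^2 + 6*d*j^3 + 3*d*j^2 + 6*d*j + 2*d + 6*j^2 + 4*j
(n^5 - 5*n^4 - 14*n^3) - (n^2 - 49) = n^5 - 5*n^4 - 14*n^3 - n^2 + 49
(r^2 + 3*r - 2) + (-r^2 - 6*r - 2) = -3*r - 4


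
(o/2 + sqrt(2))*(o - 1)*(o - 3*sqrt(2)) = o^3/2 - sqrt(2)*o^2/2 - o^2/2 - 6*o + sqrt(2)*o/2 + 6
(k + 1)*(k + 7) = k^2 + 8*k + 7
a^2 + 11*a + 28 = (a + 4)*(a + 7)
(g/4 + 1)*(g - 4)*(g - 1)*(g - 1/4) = g^4/4 - 5*g^3/16 - 63*g^2/16 + 5*g - 1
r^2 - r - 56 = (r - 8)*(r + 7)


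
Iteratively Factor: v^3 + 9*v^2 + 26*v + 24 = (v + 4)*(v^2 + 5*v + 6) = (v + 2)*(v + 4)*(v + 3)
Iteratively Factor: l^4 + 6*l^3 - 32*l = (l + 4)*(l^3 + 2*l^2 - 8*l) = (l - 2)*(l + 4)*(l^2 + 4*l) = l*(l - 2)*(l + 4)*(l + 4)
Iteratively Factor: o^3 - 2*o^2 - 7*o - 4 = (o + 1)*(o^2 - 3*o - 4) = (o + 1)^2*(o - 4)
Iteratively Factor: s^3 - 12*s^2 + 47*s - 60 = (s - 4)*(s^2 - 8*s + 15) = (s - 5)*(s - 4)*(s - 3)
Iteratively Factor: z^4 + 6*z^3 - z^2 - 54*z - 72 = (z + 2)*(z^3 + 4*z^2 - 9*z - 36) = (z + 2)*(z + 3)*(z^2 + z - 12) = (z - 3)*(z + 2)*(z + 3)*(z + 4)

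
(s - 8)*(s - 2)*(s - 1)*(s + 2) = s^4 - 9*s^3 + 4*s^2 + 36*s - 32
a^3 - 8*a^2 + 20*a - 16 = (a - 4)*(a - 2)^2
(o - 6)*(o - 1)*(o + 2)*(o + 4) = o^4 - o^3 - 28*o^2 - 20*o + 48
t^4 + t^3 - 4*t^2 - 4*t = t*(t - 2)*(t + 1)*(t + 2)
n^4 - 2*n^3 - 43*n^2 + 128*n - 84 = (n - 6)*(n - 2)*(n - 1)*(n + 7)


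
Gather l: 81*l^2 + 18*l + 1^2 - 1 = 81*l^2 + 18*l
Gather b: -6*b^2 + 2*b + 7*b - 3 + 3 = -6*b^2 + 9*b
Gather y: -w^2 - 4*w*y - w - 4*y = -w^2 - w + y*(-4*w - 4)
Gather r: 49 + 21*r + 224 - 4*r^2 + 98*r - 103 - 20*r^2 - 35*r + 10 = -24*r^2 + 84*r + 180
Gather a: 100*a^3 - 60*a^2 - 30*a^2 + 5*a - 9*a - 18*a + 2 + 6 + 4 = 100*a^3 - 90*a^2 - 22*a + 12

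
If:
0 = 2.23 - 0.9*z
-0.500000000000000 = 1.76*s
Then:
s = -0.28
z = 2.48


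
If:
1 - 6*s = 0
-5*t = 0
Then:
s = 1/6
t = 0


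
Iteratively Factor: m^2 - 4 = (m - 2)*(m + 2)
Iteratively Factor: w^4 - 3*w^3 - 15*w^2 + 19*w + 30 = (w - 5)*(w^3 + 2*w^2 - 5*w - 6) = (w - 5)*(w + 1)*(w^2 + w - 6) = (w - 5)*(w + 1)*(w + 3)*(w - 2)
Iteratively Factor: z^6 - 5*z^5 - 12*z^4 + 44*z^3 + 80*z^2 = (z + 2)*(z^5 - 7*z^4 + 2*z^3 + 40*z^2) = z*(z + 2)*(z^4 - 7*z^3 + 2*z^2 + 40*z) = z^2*(z + 2)*(z^3 - 7*z^2 + 2*z + 40) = z^2*(z - 4)*(z + 2)*(z^2 - 3*z - 10) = z^2*(z - 5)*(z - 4)*(z + 2)*(z + 2)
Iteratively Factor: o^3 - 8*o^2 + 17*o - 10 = (o - 5)*(o^2 - 3*o + 2) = (o - 5)*(o - 1)*(o - 2)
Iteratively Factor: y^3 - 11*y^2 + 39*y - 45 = (y - 3)*(y^2 - 8*y + 15) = (y - 3)^2*(y - 5)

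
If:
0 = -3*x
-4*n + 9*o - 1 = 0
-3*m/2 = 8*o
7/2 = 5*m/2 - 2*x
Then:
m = 7/5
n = -269/320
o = -21/80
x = 0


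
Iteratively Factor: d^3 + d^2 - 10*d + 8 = (d - 2)*(d^2 + 3*d - 4) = (d - 2)*(d + 4)*(d - 1)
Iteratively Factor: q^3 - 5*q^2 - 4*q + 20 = (q - 5)*(q^2 - 4) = (q - 5)*(q - 2)*(q + 2)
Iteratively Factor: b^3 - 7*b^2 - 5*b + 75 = (b - 5)*(b^2 - 2*b - 15) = (b - 5)*(b + 3)*(b - 5)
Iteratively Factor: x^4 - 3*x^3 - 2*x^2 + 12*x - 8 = (x - 1)*(x^3 - 2*x^2 - 4*x + 8) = (x - 2)*(x - 1)*(x^2 - 4) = (x - 2)*(x - 1)*(x + 2)*(x - 2)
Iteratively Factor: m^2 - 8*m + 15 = (m - 3)*(m - 5)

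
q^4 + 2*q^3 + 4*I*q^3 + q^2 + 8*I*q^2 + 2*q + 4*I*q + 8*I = (q + 2)*(q - I)*(q + I)*(q + 4*I)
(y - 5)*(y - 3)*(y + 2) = y^3 - 6*y^2 - y + 30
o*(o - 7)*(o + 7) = o^3 - 49*o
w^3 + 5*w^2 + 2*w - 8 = (w - 1)*(w + 2)*(w + 4)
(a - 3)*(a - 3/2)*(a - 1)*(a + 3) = a^4 - 5*a^3/2 - 15*a^2/2 + 45*a/2 - 27/2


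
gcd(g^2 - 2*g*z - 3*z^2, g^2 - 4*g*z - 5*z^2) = g + z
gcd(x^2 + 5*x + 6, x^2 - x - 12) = x + 3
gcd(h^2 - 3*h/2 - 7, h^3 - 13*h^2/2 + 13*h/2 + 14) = h - 7/2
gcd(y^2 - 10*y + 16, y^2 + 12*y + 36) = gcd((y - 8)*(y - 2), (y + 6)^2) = 1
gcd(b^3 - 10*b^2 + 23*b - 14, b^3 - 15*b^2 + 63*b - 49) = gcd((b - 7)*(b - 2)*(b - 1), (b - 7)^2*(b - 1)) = b^2 - 8*b + 7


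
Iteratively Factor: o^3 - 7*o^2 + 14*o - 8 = (o - 1)*(o^2 - 6*o + 8) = (o - 2)*(o - 1)*(o - 4)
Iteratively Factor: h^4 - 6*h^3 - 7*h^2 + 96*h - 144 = (h + 4)*(h^3 - 10*h^2 + 33*h - 36) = (h - 3)*(h + 4)*(h^2 - 7*h + 12) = (h - 4)*(h - 3)*(h + 4)*(h - 3)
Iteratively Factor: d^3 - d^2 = (d)*(d^2 - d) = d*(d - 1)*(d)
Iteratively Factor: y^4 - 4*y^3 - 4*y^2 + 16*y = (y + 2)*(y^3 - 6*y^2 + 8*y) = (y - 2)*(y + 2)*(y^2 - 4*y) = y*(y - 2)*(y + 2)*(y - 4)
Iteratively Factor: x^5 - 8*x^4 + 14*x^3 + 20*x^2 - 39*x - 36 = (x + 1)*(x^4 - 9*x^3 + 23*x^2 - 3*x - 36) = (x + 1)^2*(x^3 - 10*x^2 + 33*x - 36) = (x - 3)*(x + 1)^2*(x^2 - 7*x + 12) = (x - 3)^2*(x + 1)^2*(x - 4)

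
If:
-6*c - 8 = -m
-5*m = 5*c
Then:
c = -8/7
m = 8/7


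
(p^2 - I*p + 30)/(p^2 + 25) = (p - 6*I)/(p - 5*I)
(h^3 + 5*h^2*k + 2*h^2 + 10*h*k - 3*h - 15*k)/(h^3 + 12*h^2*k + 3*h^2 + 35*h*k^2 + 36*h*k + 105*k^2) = (h - 1)/(h + 7*k)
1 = 1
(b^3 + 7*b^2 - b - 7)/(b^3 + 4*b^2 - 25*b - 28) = (b - 1)/(b - 4)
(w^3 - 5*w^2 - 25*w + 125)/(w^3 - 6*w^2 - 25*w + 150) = (w - 5)/(w - 6)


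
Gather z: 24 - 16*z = 24 - 16*z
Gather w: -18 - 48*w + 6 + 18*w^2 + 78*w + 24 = 18*w^2 + 30*w + 12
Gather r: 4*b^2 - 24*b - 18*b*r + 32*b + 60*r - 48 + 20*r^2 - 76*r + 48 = 4*b^2 + 8*b + 20*r^2 + r*(-18*b - 16)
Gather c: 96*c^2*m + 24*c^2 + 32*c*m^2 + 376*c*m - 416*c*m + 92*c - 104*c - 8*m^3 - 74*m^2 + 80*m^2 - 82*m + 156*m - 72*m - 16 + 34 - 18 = c^2*(96*m + 24) + c*(32*m^2 - 40*m - 12) - 8*m^3 + 6*m^2 + 2*m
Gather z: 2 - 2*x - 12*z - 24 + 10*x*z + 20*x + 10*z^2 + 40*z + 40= 18*x + 10*z^2 + z*(10*x + 28) + 18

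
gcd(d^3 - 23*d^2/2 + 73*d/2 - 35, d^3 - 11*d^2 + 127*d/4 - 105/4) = d^2 - 19*d/2 + 35/2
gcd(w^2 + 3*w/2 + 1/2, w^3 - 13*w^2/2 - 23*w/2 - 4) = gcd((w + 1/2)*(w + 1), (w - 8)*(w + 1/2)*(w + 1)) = w^2 + 3*w/2 + 1/2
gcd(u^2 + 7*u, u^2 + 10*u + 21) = u + 7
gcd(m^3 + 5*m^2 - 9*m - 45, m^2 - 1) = 1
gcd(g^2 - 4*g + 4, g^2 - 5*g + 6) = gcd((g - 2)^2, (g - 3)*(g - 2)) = g - 2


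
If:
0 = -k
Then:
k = 0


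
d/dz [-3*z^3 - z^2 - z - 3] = -9*z^2 - 2*z - 1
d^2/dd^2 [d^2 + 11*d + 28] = 2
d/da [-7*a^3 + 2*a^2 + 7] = a*(4 - 21*a)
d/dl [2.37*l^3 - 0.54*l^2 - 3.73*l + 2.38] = 7.11*l^2 - 1.08*l - 3.73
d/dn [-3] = 0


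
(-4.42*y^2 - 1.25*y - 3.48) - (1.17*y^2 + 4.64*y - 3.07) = -5.59*y^2 - 5.89*y - 0.41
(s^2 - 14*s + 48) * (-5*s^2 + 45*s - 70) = -5*s^4 + 115*s^3 - 940*s^2 + 3140*s - 3360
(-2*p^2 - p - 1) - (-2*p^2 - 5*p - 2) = 4*p + 1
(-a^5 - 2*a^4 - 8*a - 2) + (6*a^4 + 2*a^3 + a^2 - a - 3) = -a^5 + 4*a^4 + 2*a^3 + a^2 - 9*a - 5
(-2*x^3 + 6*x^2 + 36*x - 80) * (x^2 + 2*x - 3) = -2*x^5 + 2*x^4 + 54*x^3 - 26*x^2 - 268*x + 240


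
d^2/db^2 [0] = 0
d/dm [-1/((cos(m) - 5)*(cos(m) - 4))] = (9 - 2*cos(m))*sin(m)/((cos(m) - 5)^2*(cos(m) - 4)^2)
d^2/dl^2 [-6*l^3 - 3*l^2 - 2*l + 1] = -36*l - 6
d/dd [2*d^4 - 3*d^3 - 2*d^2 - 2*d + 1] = 8*d^3 - 9*d^2 - 4*d - 2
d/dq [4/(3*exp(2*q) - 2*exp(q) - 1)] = (8 - 24*exp(q))*exp(q)/(-3*exp(2*q) + 2*exp(q) + 1)^2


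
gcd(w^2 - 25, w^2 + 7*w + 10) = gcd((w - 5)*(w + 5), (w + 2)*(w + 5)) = w + 5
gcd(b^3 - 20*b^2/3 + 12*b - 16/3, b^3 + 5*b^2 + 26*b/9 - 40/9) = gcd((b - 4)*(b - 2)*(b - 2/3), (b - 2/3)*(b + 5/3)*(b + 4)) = b - 2/3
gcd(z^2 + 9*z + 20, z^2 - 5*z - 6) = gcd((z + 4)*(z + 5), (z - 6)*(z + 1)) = 1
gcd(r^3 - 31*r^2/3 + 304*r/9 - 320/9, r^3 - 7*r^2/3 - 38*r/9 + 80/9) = r - 8/3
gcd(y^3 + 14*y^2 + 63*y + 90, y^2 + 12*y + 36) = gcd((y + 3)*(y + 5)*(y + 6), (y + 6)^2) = y + 6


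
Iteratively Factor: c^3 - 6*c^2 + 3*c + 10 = (c - 5)*(c^2 - c - 2) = (c - 5)*(c - 2)*(c + 1)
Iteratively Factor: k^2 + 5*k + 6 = (k + 2)*(k + 3)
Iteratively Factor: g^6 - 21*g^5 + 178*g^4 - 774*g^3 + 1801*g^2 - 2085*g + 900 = (g - 3)*(g^5 - 18*g^4 + 124*g^3 - 402*g^2 + 595*g - 300) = (g - 3)^2*(g^4 - 15*g^3 + 79*g^2 - 165*g + 100) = (g - 4)*(g - 3)^2*(g^3 - 11*g^2 + 35*g - 25) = (g - 5)*(g - 4)*(g - 3)^2*(g^2 - 6*g + 5) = (g - 5)^2*(g - 4)*(g - 3)^2*(g - 1)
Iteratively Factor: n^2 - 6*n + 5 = (n - 5)*(n - 1)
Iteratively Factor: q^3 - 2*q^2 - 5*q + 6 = (q - 1)*(q^2 - q - 6) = (q - 3)*(q - 1)*(q + 2)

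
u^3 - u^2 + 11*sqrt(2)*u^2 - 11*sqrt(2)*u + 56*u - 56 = (u - 1)*(u + 4*sqrt(2))*(u + 7*sqrt(2))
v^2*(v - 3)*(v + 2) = v^4 - v^3 - 6*v^2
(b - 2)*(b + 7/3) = b^2 + b/3 - 14/3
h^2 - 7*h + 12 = (h - 4)*(h - 3)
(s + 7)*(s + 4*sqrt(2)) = s^2 + 4*sqrt(2)*s + 7*s + 28*sqrt(2)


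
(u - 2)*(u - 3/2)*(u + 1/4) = u^3 - 13*u^2/4 + 17*u/8 + 3/4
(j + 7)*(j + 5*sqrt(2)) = j^2 + 7*j + 5*sqrt(2)*j + 35*sqrt(2)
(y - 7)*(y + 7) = y^2 - 49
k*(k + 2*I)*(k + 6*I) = k^3 + 8*I*k^2 - 12*k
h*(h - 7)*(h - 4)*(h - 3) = h^4 - 14*h^3 + 61*h^2 - 84*h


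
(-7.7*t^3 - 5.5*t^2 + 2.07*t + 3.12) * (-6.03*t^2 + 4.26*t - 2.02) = 46.431*t^5 + 0.363*t^4 - 20.3581*t^3 + 1.1146*t^2 + 9.1098*t - 6.3024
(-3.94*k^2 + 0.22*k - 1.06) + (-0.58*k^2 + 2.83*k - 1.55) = -4.52*k^2 + 3.05*k - 2.61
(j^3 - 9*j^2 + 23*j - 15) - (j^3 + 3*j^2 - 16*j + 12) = -12*j^2 + 39*j - 27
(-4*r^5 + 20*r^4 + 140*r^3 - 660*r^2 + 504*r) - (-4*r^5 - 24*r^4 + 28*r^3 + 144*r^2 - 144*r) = 44*r^4 + 112*r^3 - 804*r^2 + 648*r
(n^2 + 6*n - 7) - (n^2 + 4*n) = 2*n - 7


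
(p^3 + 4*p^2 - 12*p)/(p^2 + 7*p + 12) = p*(p^2 + 4*p - 12)/(p^2 + 7*p + 12)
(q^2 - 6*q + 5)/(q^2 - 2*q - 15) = (q - 1)/(q + 3)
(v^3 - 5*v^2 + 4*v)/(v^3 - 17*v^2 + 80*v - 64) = v*(v - 4)/(v^2 - 16*v + 64)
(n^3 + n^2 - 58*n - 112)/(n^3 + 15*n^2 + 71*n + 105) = (n^2 - 6*n - 16)/(n^2 + 8*n + 15)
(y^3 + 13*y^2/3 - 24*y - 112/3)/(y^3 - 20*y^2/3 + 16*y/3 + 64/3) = (y + 7)/(y - 4)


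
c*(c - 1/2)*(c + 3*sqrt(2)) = c^3 - c^2/2 + 3*sqrt(2)*c^2 - 3*sqrt(2)*c/2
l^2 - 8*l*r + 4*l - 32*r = (l + 4)*(l - 8*r)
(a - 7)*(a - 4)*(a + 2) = a^3 - 9*a^2 + 6*a + 56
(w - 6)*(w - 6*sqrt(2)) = w^2 - 6*sqrt(2)*w - 6*w + 36*sqrt(2)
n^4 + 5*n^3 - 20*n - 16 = (n - 2)*(n + 1)*(n + 2)*(n + 4)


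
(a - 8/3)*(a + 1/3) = a^2 - 7*a/3 - 8/9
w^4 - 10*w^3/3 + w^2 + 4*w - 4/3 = (w - 2)^2*(w - 1/3)*(w + 1)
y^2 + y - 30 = (y - 5)*(y + 6)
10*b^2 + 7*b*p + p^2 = (2*b + p)*(5*b + p)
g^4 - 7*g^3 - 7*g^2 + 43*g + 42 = (g - 7)*(g - 3)*(g + 1)*(g + 2)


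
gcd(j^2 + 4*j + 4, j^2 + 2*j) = j + 2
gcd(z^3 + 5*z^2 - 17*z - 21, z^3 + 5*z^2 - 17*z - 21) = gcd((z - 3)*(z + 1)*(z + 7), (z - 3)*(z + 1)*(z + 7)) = z^3 + 5*z^2 - 17*z - 21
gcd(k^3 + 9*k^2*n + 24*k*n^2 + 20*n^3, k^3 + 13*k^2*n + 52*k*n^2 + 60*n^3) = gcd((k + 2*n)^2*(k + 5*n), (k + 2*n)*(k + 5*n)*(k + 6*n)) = k^2 + 7*k*n + 10*n^2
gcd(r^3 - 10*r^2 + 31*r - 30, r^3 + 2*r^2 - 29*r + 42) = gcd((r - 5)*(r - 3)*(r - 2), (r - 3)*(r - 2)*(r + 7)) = r^2 - 5*r + 6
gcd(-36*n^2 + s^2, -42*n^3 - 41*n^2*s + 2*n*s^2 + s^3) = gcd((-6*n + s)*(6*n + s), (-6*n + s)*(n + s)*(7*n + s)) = -6*n + s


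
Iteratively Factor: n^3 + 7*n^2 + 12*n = (n + 4)*(n^2 + 3*n) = (n + 3)*(n + 4)*(n)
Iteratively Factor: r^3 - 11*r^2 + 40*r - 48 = (r - 4)*(r^2 - 7*r + 12) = (r - 4)^2*(r - 3)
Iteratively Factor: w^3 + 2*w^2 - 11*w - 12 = (w - 3)*(w^2 + 5*w + 4) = (w - 3)*(w + 1)*(w + 4)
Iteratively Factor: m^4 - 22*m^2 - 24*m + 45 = (m - 5)*(m^3 + 5*m^2 + 3*m - 9) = (m - 5)*(m + 3)*(m^2 + 2*m - 3) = (m - 5)*(m - 1)*(m + 3)*(m + 3)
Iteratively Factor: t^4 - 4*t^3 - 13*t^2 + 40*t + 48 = (t - 4)*(t^3 - 13*t - 12) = (t - 4)*(t + 1)*(t^2 - t - 12) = (t - 4)^2*(t + 1)*(t + 3)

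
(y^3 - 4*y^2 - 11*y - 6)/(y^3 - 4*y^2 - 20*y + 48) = (y^2 + 2*y + 1)/(y^2 + 2*y - 8)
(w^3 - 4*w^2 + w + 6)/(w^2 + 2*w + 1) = (w^2 - 5*w + 6)/(w + 1)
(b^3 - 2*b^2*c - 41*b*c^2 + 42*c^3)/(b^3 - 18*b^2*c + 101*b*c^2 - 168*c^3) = (b^2 + 5*b*c - 6*c^2)/(b^2 - 11*b*c + 24*c^2)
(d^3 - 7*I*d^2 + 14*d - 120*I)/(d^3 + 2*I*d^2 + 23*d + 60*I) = (d - 6*I)/(d + 3*I)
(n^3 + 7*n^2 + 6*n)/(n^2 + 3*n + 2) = n*(n + 6)/(n + 2)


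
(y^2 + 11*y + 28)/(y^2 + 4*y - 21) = (y + 4)/(y - 3)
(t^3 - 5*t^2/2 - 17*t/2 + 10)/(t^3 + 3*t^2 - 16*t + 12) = (t^2 - 3*t/2 - 10)/(t^2 + 4*t - 12)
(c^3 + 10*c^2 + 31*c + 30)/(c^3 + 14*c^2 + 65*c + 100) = (c^2 + 5*c + 6)/(c^2 + 9*c + 20)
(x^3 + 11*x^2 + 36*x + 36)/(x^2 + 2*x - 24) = (x^2 + 5*x + 6)/(x - 4)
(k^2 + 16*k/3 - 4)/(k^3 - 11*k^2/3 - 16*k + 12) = (k + 6)/(k^2 - 3*k - 18)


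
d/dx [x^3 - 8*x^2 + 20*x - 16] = 3*x^2 - 16*x + 20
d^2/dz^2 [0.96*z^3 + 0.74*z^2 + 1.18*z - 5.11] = 5.76*z + 1.48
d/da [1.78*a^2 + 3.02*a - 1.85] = 3.56*a + 3.02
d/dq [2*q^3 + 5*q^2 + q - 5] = 6*q^2 + 10*q + 1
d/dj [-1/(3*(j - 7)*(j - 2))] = (2*j - 9)/(3*(j - 7)^2*(j - 2)^2)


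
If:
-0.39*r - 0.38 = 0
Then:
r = -0.97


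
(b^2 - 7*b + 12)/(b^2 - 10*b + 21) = (b - 4)/(b - 7)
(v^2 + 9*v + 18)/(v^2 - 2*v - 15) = (v + 6)/(v - 5)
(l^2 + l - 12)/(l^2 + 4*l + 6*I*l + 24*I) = (l - 3)/(l + 6*I)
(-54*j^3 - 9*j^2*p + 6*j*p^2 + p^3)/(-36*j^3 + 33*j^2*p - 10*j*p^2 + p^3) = (18*j^2 + 9*j*p + p^2)/(12*j^2 - 7*j*p + p^2)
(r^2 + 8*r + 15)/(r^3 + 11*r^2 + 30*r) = (r + 3)/(r*(r + 6))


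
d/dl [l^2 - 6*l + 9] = 2*l - 6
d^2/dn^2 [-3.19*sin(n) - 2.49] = 3.19*sin(n)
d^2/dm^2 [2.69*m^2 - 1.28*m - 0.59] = 5.38000000000000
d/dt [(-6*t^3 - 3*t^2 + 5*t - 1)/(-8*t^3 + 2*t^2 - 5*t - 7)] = (-36*t^4 + 140*t^3 + 107*t^2 + 46*t - 40)/(64*t^6 - 32*t^5 + 84*t^4 + 92*t^3 - 3*t^2 + 70*t + 49)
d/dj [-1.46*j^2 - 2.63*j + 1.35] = -2.92*j - 2.63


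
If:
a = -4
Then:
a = -4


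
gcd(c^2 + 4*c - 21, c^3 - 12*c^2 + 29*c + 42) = 1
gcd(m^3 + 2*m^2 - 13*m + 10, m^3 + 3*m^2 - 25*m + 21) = m - 1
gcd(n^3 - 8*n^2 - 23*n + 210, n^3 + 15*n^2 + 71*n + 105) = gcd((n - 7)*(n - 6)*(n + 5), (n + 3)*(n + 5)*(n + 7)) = n + 5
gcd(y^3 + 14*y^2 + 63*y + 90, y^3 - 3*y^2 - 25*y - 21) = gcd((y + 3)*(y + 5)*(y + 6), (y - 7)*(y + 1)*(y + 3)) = y + 3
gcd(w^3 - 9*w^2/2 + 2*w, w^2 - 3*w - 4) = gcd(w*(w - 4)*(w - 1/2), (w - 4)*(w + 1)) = w - 4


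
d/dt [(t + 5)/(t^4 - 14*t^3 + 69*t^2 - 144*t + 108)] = (-3*t^3 - t^2 + 138*t - 276)/(t^7 - 25*t^6 + 259*t^5 - 1443*t^4 + 4680*t^3 - 8856*t^2 + 9072*t - 3888)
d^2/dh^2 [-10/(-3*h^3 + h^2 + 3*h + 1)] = 20*((1 - 9*h)*(-3*h^3 + h^2 + 3*h + 1) - (-9*h^2 + 2*h + 3)^2)/(-3*h^3 + h^2 + 3*h + 1)^3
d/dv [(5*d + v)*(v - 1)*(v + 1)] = 10*d*v + 3*v^2 - 1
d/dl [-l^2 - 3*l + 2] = -2*l - 3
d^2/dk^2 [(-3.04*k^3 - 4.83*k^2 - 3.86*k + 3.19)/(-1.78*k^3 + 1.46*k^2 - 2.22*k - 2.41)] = (46.407448*k^6 + 1.30295999999997*k^5 - 452.483832*k^4 - 88.8161720000001*k^3 - 115.579308*k^2 + 331.57386*k - 39.089158)/(5.639752*k^9 - 13.877592*k^8 + 32.484288*k^7 - 14.82062*k^6 + 2.935464*k^5 + 50.965212*k^4 - 4.91145*k^3 + 10.192854*k^2 + 38.681946*k + 13.997521)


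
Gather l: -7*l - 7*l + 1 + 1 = 2 - 14*l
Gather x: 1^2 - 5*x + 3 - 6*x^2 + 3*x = -6*x^2 - 2*x + 4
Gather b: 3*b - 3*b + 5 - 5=0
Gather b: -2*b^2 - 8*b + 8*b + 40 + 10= 50 - 2*b^2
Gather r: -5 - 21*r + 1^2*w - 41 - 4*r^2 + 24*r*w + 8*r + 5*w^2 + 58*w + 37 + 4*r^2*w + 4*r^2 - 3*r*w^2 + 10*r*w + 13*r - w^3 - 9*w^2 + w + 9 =4*r^2*w + r*(-3*w^2 + 34*w) - w^3 - 4*w^2 + 60*w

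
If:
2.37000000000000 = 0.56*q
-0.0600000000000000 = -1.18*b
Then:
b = 0.05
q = 4.23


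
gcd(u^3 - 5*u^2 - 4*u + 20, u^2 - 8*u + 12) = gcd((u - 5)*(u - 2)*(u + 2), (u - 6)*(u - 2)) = u - 2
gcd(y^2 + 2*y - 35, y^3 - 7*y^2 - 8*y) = 1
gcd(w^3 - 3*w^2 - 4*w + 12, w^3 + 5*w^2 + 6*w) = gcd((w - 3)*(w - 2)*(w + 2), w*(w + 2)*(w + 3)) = w + 2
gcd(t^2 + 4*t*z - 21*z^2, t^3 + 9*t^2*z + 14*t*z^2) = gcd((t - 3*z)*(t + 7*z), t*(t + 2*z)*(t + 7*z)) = t + 7*z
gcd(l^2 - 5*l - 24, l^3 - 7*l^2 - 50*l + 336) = l - 8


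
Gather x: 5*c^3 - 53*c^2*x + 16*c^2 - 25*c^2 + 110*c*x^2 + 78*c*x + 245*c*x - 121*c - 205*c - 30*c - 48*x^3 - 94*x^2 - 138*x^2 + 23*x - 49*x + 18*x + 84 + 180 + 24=5*c^3 - 9*c^2 - 356*c - 48*x^3 + x^2*(110*c - 232) + x*(-53*c^2 + 323*c - 8) + 288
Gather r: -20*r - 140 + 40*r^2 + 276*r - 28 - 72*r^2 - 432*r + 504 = -32*r^2 - 176*r + 336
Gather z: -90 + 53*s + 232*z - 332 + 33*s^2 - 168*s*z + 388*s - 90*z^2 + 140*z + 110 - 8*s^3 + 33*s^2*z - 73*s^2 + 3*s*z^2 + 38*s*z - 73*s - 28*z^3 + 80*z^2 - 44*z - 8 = -8*s^3 - 40*s^2 + 368*s - 28*z^3 + z^2*(3*s - 10) + z*(33*s^2 - 130*s + 328) - 320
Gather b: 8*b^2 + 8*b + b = 8*b^2 + 9*b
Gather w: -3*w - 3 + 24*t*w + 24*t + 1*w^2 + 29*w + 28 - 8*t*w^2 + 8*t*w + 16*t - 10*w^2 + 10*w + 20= 40*t + w^2*(-8*t - 9) + w*(32*t + 36) + 45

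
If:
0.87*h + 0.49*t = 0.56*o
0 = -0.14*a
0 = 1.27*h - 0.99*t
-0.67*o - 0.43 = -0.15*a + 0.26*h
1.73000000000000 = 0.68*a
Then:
No Solution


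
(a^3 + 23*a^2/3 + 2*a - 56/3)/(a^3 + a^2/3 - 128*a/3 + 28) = (3*a^2 + 2*a - 8)/(3*a^2 - 20*a + 12)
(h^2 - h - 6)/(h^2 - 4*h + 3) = (h + 2)/(h - 1)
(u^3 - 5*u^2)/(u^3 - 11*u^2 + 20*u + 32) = u^2*(u - 5)/(u^3 - 11*u^2 + 20*u + 32)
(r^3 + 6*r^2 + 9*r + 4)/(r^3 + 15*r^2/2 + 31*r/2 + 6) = 2*(r^2 + 2*r + 1)/(2*r^2 + 7*r + 3)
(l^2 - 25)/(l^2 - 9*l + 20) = (l + 5)/(l - 4)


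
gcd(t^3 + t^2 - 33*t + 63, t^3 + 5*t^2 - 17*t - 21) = t^2 + 4*t - 21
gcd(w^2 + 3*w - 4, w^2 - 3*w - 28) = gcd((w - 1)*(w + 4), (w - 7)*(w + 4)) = w + 4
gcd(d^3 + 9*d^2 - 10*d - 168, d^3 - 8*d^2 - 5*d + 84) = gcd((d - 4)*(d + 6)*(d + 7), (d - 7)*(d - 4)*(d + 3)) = d - 4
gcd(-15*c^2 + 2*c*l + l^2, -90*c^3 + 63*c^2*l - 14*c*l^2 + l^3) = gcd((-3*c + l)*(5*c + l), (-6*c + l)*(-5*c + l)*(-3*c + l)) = 3*c - l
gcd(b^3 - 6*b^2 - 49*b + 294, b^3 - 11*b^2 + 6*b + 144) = b - 6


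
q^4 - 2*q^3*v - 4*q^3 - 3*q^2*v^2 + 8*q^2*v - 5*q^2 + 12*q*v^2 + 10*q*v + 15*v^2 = (q - 5)*(q + 1)*(q - 3*v)*(q + v)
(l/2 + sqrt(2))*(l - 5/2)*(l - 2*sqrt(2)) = l^3/2 - 5*l^2/4 - 4*l + 10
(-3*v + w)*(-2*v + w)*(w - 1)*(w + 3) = 6*v^2*w^2 + 12*v^2*w - 18*v^2 - 5*v*w^3 - 10*v*w^2 + 15*v*w + w^4 + 2*w^3 - 3*w^2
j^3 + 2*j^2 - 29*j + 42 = (j - 3)*(j - 2)*(j + 7)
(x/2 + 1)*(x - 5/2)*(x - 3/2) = x^3/2 - x^2 - 17*x/8 + 15/4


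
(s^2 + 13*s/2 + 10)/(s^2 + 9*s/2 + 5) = (s + 4)/(s + 2)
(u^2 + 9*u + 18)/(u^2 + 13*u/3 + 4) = 3*(u + 6)/(3*u + 4)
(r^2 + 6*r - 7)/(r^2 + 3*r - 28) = (r - 1)/(r - 4)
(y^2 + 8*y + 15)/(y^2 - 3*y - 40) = (y + 3)/(y - 8)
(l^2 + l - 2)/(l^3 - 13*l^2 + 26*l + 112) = (l - 1)/(l^2 - 15*l + 56)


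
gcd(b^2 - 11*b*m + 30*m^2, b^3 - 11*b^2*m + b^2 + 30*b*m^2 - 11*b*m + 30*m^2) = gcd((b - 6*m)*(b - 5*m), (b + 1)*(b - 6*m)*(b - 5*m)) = b^2 - 11*b*m + 30*m^2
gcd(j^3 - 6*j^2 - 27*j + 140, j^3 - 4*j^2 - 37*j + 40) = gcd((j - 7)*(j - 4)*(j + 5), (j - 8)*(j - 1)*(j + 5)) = j + 5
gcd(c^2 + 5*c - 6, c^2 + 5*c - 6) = c^2 + 5*c - 6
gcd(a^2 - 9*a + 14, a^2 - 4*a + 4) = a - 2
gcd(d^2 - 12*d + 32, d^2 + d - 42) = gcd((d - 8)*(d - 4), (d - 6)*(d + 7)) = 1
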